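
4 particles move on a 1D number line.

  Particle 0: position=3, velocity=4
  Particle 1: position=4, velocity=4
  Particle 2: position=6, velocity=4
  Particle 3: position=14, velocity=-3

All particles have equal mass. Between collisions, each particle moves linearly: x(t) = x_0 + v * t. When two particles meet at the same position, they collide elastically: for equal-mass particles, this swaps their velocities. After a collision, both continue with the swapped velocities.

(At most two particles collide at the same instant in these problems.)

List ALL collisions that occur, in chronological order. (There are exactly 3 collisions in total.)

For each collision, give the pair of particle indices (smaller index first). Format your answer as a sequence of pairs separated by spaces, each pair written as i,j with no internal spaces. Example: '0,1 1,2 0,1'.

Collision at t=8/7: particles 2 and 3 swap velocities; positions: p0=53/7 p1=60/7 p2=74/7 p3=74/7; velocities now: v0=4 v1=4 v2=-3 v3=4
Collision at t=10/7: particles 1 and 2 swap velocities; positions: p0=61/7 p1=68/7 p2=68/7 p3=82/7; velocities now: v0=4 v1=-3 v2=4 v3=4
Collision at t=11/7: particles 0 and 1 swap velocities; positions: p0=65/7 p1=65/7 p2=72/7 p3=86/7; velocities now: v0=-3 v1=4 v2=4 v3=4

Answer: 2,3 1,2 0,1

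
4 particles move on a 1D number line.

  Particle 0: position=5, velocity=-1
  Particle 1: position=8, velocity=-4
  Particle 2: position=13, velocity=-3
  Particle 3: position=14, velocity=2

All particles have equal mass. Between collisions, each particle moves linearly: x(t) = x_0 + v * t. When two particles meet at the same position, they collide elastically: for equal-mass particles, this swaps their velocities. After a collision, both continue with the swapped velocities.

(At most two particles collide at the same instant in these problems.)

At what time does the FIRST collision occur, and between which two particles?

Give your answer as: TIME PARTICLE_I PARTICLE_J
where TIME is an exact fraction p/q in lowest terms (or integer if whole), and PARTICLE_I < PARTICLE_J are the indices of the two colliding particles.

Answer: 1 0 1

Derivation:
Pair (0,1): pos 5,8 vel -1,-4 -> gap=3, closing at 3/unit, collide at t=1
Pair (1,2): pos 8,13 vel -4,-3 -> not approaching (rel speed -1 <= 0)
Pair (2,3): pos 13,14 vel -3,2 -> not approaching (rel speed -5 <= 0)
Earliest collision: t=1 between 0 and 1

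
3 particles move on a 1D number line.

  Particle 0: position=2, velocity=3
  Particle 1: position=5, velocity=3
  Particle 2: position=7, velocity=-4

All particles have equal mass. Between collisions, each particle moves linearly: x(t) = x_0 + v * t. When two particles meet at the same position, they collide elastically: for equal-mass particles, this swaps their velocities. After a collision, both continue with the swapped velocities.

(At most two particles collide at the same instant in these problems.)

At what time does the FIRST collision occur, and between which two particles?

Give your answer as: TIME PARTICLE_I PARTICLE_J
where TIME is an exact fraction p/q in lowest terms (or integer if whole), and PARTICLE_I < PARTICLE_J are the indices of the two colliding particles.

Answer: 2/7 1 2

Derivation:
Pair (0,1): pos 2,5 vel 3,3 -> not approaching (rel speed 0 <= 0)
Pair (1,2): pos 5,7 vel 3,-4 -> gap=2, closing at 7/unit, collide at t=2/7
Earliest collision: t=2/7 between 1 and 2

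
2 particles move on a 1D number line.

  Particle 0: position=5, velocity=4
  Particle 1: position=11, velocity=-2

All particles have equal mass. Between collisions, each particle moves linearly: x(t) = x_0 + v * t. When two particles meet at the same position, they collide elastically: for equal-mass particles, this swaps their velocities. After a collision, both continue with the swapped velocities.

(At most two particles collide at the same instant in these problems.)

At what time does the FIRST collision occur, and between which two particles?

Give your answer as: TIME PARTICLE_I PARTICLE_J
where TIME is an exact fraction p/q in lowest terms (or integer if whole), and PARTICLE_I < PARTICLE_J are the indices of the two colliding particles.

Answer: 1 0 1

Derivation:
Pair (0,1): pos 5,11 vel 4,-2 -> gap=6, closing at 6/unit, collide at t=1
Earliest collision: t=1 between 0 and 1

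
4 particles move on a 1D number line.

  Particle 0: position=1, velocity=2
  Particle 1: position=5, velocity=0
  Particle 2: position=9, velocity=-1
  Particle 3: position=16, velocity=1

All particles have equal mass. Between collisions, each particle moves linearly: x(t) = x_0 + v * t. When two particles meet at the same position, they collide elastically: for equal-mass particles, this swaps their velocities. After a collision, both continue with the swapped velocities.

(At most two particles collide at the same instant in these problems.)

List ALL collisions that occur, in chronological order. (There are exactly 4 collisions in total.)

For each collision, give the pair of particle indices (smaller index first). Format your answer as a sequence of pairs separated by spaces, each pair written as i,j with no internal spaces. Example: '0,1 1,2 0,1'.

Answer: 0,1 1,2 0,1 2,3

Derivation:
Collision at t=2: particles 0 and 1 swap velocities; positions: p0=5 p1=5 p2=7 p3=18; velocities now: v0=0 v1=2 v2=-1 v3=1
Collision at t=8/3: particles 1 and 2 swap velocities; positions: p0=5 p1=19/3 p2=19/3 p3=56/3; velocities now: v0=0 v1=-1 v2=2 v3=1
Collision at t=4: particles 0 and 1 swap velocities; positions: p0=5 p1=5 p2=9 p3=20; velocities now: v0=-1 v1=0 v2=2 v3=1
Collision at t=15: particles 2 and 3 swap velocities; positions: p0=-6 p1=5 p2=31 p3=31; velocities now: v0=-1 v1=0 v2=1 v3=2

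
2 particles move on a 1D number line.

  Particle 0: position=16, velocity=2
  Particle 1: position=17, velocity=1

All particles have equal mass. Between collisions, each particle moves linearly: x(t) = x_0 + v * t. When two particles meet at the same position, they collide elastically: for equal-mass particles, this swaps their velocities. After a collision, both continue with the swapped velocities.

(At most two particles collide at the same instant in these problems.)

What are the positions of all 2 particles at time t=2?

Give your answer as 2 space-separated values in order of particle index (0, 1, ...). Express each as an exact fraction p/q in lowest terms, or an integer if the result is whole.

Answer: 19 20

Derivation:
Collision at t=1: particles 0 and 1 swap velocities; positions: p0=18 p1=18; velocities now: v0=1 v1=2
Advance to t=2 (no further collisions before then); velocities: v0=1 v1=2; positions = 19 20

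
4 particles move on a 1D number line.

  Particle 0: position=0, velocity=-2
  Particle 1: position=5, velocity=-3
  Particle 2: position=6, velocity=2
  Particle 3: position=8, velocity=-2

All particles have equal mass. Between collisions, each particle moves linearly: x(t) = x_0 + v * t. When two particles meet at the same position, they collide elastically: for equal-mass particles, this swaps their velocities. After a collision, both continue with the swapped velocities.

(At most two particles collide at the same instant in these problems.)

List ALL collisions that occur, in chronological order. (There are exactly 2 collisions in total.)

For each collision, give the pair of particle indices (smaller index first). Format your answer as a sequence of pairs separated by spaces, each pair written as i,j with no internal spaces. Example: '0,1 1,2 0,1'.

Answer: 2,3 0,1

Derivation:
Collision at t=1/2: particles 2 and 3 swap velocities; positions: p0=-1 p1=7/2 p2=7 p3=7; velocities now: v0=-2 v1=-3 v2=-2 v3=2
Collision at t=5: particles 0 and 1 swap velocities; positions: p0=-10 p1=-10 p2=-2 p3=16; velocities now: v0=-3 v1=-2 v2=-2 v3=2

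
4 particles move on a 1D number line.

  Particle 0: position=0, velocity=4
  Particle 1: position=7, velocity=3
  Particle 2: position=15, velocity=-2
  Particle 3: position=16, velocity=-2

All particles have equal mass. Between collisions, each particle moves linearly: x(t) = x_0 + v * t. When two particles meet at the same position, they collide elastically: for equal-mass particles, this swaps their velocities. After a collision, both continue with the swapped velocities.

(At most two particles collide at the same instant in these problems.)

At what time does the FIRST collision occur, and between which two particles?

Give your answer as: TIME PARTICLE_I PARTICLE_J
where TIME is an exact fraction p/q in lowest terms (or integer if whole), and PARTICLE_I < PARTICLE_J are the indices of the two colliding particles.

Pair (0,1): pos 0,7 vel 4,3 -> gap=7, closing at 1/unit, collide at t=7
Pair (1,2): pos 7,15 vel 3,-2 -> gap=8, closing at 5/unit, collide at t=8/5
Pair (2,3): pos 15,16 vel -2,-2 -> not approaching (rel speed 0 <= 0)
Earliest collision: t=8/5 between 1 and 2

Answer: 8/5 1 2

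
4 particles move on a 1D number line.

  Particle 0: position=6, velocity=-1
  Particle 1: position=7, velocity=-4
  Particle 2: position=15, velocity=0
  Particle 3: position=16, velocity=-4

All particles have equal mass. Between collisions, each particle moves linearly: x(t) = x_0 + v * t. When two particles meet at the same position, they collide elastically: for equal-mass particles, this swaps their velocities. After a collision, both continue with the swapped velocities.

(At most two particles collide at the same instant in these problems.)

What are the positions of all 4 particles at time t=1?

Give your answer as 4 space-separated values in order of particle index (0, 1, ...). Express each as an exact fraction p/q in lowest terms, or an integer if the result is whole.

Collision at t=1/4: particles 2 and 3 swap velocities; positions: p0=23/4 p1=6 p2=15 p3=15; velocities now: v0=-1 v1=-4 v2=-4 v3=0
Collision at t=1/3: particles 0 and 1 swap velocities; positions: p0=17/3 p1=17/3 p2=44/3 p3=15; velocities now: v0=-4 v1=-1 v2=-4 v3=0
Advance to t=1 (no further collisions before then); velocities: v0=-4 v1=-1 v2=-4 v3=0; positions = 3 5 12 15

Answer: 3 5 12 15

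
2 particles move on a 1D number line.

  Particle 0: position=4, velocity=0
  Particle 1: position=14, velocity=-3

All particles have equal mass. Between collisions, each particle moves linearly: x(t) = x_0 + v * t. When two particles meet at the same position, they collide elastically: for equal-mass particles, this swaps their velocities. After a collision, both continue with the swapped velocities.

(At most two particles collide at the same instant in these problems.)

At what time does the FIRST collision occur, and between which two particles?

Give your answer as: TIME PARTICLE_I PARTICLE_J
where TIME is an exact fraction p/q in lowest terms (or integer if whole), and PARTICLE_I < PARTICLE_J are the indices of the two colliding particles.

Pair (0,1): pos 4,14 vel 0,-3 -> gap=10, closing at 3/unit, collide at t=10/3
Earliest collision: t=10/3 between 0 and 1

Answer: 10/3 0 1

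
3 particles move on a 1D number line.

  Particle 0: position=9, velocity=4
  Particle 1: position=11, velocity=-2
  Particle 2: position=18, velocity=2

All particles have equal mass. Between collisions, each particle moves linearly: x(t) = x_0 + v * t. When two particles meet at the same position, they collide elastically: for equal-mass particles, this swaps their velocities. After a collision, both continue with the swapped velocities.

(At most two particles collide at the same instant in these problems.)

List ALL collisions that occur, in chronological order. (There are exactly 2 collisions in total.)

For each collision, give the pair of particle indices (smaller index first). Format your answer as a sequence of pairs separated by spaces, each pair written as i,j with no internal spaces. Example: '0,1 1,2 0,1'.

Answer: 0,1 1,2

Derivation:
Collision at t=1/3: particles 0 and 1 swap velocities; positions: p0=31/3 p1=31/3 p2=56/3; velocities now: v0=-2 v1=4 v2=2
Collision at t=9/2: particles 1 and 2 swap velocities; positions: p0=2 p1=27 p2=27; velocities now: v0=-2 v1=2 v2=4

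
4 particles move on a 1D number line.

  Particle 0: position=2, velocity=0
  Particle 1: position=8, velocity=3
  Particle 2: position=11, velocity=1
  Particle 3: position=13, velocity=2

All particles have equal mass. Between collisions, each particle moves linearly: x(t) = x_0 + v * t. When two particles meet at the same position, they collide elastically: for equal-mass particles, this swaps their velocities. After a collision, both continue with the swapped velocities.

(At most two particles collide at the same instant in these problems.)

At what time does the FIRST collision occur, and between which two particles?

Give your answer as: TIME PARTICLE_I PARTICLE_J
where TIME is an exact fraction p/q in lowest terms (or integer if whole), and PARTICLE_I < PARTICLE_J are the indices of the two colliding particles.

Answer: 3/2 1 2

Derivation:
Pair (0,1): pos 2,8 vel 0,3 -> not approaching (rel speed -3 <= 0)
Pair (1,2): pos 8,11 vel 3,1 -> gap=3, closing at 2/unit, collide at t=3/2
Pair (2,3): pos 11,13 vel 1,2 -> not approaching (rel speed -1 <= 0)
Earliest collision: t=3/2 between 1 and 2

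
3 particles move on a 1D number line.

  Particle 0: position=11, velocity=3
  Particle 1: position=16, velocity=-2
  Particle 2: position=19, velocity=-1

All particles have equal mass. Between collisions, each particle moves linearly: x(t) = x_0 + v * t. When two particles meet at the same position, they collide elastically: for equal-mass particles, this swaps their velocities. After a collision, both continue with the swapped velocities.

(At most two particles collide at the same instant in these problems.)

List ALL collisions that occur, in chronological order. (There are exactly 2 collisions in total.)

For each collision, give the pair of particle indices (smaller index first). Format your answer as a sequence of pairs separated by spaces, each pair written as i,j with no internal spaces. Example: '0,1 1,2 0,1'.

Answer: 0,1 1,2

Derivation:
Collision at t=1: particles 0 and 1 swap velocities; positions: p0=14 p1=14 p2=18; velocities now: v0=-2 v1=3 v2=-1
Collision at t=2: particles 1 and 2 swap velocities; positions: p0=12 p1=17 p2=17; velocities now: v0=-2 v1=-1 v2=3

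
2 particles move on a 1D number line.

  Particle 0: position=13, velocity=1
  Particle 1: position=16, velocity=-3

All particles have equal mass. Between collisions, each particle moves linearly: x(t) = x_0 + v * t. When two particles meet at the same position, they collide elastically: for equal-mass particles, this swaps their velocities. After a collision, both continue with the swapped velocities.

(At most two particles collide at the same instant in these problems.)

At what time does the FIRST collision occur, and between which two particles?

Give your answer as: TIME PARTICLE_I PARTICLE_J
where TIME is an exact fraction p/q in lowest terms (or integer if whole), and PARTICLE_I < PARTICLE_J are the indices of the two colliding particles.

Answer: 3/4 0 1

Derivation:
Pair (0,1): pos 13,16 vel 1,-3 -> gap=3, closing at 4/unit, collide at t=3/4
Earliest collision: t=3/4 between 0 and 1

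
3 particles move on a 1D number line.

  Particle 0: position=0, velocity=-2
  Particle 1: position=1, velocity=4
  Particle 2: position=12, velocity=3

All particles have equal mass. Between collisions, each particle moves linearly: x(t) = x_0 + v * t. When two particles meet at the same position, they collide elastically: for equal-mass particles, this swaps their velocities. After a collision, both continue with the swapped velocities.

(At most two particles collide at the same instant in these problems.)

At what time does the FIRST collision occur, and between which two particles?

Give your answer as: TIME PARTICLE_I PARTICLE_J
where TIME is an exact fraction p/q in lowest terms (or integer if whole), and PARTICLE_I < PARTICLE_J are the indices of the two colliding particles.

Pair (0,1): pos 0,1 vel -2,4 -> not approaching (rel speed -6 <= 0)
Pair (1,2): pos 1,12 vel 4,3 -> gap=11, closing at 1/unit, collide at t=11
Earliest collision: t=11 between 1 and 2

Answer: 11 1 2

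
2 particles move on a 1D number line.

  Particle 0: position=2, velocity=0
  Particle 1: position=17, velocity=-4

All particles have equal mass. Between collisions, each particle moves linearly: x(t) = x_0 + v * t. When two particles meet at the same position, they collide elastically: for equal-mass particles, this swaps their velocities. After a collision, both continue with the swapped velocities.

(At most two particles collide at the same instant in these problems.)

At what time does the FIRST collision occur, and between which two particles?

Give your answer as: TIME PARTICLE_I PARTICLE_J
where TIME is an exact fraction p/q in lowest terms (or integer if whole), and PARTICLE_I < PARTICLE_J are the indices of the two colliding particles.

Answer: 15/4 0 1

Derivation:
Pair (0,1): pos 2,17 vel 0,-4 -> gap=15, closing at 4/unit, collide at t=15/4
Earliest collision: t=15/4 between 0 and 1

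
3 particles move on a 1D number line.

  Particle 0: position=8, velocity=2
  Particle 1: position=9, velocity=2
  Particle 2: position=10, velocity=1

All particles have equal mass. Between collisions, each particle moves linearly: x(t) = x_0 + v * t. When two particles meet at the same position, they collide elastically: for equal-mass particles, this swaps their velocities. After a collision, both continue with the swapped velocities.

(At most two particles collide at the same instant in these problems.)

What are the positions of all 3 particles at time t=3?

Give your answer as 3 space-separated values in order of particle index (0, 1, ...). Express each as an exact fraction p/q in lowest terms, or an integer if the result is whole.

Answer: 13 14 15

Derivation:
Collision at t=1: particles 1 and 2 swap velocities; positions: p0=10 p1=11 p2=11; velocities now: v0=2 v1=1 v2=2
Collision at t=2: particles 0 and 1 swap velocities; positions: p0=12 p1=12 p2=13; velocities now: v0=1 v1=2 v2=2
Advance to t=3 (no further collisions before then); velocities: v0=1 v1=2 v2=2; positions = 13 14 15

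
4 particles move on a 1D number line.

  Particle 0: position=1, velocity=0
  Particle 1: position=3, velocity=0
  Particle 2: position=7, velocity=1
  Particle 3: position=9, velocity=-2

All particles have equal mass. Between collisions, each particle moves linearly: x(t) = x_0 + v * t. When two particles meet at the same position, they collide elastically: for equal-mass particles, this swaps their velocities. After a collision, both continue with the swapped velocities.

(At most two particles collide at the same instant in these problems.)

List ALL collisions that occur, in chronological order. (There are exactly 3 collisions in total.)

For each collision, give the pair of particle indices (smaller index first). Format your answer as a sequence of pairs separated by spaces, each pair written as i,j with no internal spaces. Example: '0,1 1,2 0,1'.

Collision at t=2/3: particles 2 and 3 swap velocities; positions: p0=1 p1=3 p2=23/3 p3=23/3; velocities now: v0=0 v1=0 v2=-2 v3=1
Collision at t=3: particles 1 and 2 swap velocities; positions: p0=1 p1=3 p2=3 p3=10; velocities now: v0=0 v1=-2 v2=0 v3=1
Collision at t=4: particles 0 and 1 swap velocities; positions: p0=1 p1=1 p2=3 p3=11; velocities now: v0=-2 v1=0 v2=0 v3=1

Answer: 2,3 1,2 0,1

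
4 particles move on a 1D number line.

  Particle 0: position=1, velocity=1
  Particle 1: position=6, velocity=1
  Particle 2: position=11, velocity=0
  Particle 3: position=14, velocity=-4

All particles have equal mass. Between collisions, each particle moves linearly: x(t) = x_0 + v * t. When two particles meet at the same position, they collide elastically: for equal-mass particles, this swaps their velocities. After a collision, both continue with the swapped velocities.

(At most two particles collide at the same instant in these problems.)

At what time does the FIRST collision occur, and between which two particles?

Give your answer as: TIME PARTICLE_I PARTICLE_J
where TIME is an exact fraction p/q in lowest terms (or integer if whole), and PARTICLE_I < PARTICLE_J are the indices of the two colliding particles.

Pair (0,1): pos 1,6 vel 1,1 -> not approaching (rel speed 0 <= 0)
Pair (1,2): pos 6,11 vel 1,0 -> gap=5, closing at 1/unit, collide at t=5
Pair (2,3): pos 11,14 vel 0,-4 -> gap=3, closing at 4/unit, collide at t=3/4
Earliest collision: t=3/4 between 2 and 3

Answer: 3/4 2 3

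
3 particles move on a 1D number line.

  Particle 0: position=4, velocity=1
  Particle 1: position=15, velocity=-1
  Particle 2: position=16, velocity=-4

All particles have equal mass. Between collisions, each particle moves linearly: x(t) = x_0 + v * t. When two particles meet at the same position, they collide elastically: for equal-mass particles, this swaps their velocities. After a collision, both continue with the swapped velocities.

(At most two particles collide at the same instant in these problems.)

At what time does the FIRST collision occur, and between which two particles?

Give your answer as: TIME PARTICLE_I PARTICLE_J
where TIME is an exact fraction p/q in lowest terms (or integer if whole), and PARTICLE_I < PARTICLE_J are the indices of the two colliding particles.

Answer: 1/3 1 2

Derivation:
Pair (0,1): pos 4,15 vel 1,-1 -> gap=11, closing at 2/unit, collide at t=11/2
Pair (1,2): pos 15,16 vel -1,-4 -> gap=1, closing at 3/unit, collide at t=1/3
Earliest collision: t=1/3 between 1 and 2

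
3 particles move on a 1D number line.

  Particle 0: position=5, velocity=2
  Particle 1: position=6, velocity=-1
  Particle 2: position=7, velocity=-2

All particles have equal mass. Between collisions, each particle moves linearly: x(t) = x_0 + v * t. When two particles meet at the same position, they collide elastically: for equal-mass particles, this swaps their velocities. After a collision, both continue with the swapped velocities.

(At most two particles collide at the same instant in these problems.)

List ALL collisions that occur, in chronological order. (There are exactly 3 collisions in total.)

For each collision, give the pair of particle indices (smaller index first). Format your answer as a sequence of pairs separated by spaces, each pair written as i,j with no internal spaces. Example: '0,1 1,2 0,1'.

Answer: 0,1 1,2 0,1

Derivation:
Collision at t=1/3: particles 0 and 1 swap velocities; positions: p0=17/3 p1=17/3 p2=19/3; velocities now: v0=-1 v1=2 v2=-2
Collision at t=1/2: particles 1 and 2 swap velocities; positions: p0=11/2 p1=6 p2=6; velocities now: v0=-1 v1=-2 v2=2
Collision at t=1: particles 0 and 1 swap velocities; positions: p0=5 p1=5 p2=7; velocities now: v0=-2 v1=-1 v2=2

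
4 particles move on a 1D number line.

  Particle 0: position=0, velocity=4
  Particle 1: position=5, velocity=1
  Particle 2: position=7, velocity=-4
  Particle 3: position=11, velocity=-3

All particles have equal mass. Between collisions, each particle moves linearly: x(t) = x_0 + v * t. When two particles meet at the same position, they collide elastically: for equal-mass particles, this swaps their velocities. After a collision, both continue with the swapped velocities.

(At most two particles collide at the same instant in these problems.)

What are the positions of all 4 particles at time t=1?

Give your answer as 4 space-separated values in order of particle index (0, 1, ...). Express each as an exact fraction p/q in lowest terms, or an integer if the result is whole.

Answer: 3 4 6 8

Derivation:
Collision at t=2/5: particles 1 and 2 swap velocities; positions: p0=8/5 p1=27/5 p2=27/5 p3=49/5; velocities now: v0=4 v1=-4 v2=1 v3=-3
Collision at t=7/8: particles 0 and 1 swap velocities; positions: p0=7/2 p1=7/2 p2=47/8 p3=67/8; velocities now: v0=-4 v1=4 v2=1 v3=-3
Advance to t=1 (no further collisions before then); velocities: v0=-4 v1=4 v2=1 v3=-3; positions = 3 4 6 8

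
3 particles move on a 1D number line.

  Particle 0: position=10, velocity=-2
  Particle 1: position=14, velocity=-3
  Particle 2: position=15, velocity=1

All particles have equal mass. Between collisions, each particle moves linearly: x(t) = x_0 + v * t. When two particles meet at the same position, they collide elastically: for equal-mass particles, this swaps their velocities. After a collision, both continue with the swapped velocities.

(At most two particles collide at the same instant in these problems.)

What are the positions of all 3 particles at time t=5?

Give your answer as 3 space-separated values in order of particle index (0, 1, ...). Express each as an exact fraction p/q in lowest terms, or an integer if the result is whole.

Answer: -1 0 20

Derivation:
Collision at t=4: particles 0 and 1 swap velocities; positions: p0=2 p1=2 p2=19; velocities now: v0=-3 v1=-2 v2=1
Advance to t=5 (no further collisions before then); velocities: v0=-3 v1=-2 v2=1; positions = -1 0 20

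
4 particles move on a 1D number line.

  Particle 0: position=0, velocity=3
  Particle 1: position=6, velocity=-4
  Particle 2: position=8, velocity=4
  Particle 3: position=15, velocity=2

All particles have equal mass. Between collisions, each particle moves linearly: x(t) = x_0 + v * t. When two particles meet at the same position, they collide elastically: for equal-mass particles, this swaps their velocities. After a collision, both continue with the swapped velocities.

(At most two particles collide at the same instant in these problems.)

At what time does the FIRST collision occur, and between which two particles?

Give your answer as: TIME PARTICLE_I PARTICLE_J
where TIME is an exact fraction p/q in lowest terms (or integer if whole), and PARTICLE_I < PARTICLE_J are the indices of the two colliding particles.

Pair (0,1): pos 0,6 vel 3,-4 -> gap=6, closing at 7/unit, collide at t=6/7
Pair (1,2): pos 6,8 vel -4,4 -> not approaching (rel speed -8 <= 0)
Pair (2,3): pos 8,15 vel 4,2 -> gap=7, closing at 2/unit, collide at t=7/2
Earliest collision: t=6/7 between 0 and 1

Answer: 6/7 0 1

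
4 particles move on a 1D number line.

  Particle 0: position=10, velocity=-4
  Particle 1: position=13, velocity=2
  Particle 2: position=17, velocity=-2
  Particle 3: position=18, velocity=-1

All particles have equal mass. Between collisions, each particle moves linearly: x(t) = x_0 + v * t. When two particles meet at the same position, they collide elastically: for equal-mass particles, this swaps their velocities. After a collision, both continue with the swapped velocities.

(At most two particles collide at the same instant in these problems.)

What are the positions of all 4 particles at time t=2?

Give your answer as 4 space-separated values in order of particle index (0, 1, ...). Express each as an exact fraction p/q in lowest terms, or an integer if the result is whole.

Collision at t=1: particles 1 and 2 swap velocities; positions: p0=6 p1=15 p2=15 p3=17; velocities now: v0=-4 v1=-2 v2=2 v3=-1
Collision at t=5/3: particles 2 and 3 swap velocities; positions: p0=10/3 p1=41/3 p2=49/3 p3=49/3; velocities now: v0=-4 v1=-2 v2=-1 v3=2
Advance to t=2 (no further collisions before then); velocities: v0=-4 v1=-2 v2=-1 v3=2; positions = 2 13 16 17

Answer: 2 13 16 17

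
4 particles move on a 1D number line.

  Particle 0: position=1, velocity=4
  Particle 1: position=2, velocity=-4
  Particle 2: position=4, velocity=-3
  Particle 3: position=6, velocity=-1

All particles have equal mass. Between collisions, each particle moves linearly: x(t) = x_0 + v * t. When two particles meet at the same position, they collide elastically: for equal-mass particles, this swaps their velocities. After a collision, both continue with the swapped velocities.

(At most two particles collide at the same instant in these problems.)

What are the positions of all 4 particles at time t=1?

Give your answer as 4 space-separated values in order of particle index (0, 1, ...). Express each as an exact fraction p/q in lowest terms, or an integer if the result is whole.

Answer: -2 1 5 5

Derivation:
Collision at t=1/8: particles 0 and 1 swap velocities; positions: p0=3/2 p1=3/2 p2=29/8 p3=47/8; velocities now: v0=-4 v1=4 v2=-3 v3=-1
Collision at t=3/7: particles 1 and 2 swap velocities; positions: p0=2/7 p1=19/7 p2=19/7 p3=39/7; velocities now: v0=-4 v1=-3 v2=4 v3=-1
Collision at t=1: particles 2 and 3 swap velocities; positions: p0=-2 p1=1 p2=5 p3=5; velocities now: v0=-4 v1=-3 v2=-1 v3=4
Advance to t=1 (no further collisions before then); velocities: v0=-4 v1=-3 v2=-1 v3=4; positions = -2 1 5 5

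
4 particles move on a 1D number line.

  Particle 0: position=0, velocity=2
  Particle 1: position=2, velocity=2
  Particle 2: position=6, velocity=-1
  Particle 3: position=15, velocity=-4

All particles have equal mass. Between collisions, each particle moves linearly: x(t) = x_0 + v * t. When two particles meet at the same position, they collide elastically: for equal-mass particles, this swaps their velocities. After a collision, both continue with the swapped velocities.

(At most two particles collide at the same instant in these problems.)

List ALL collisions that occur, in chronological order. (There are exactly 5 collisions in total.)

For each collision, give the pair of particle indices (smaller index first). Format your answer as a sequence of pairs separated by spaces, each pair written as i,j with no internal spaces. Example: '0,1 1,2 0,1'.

Answer: 1,2 0,1 2,3 1,2 0,1

Derivation:
Collision at t=4/3: particles 1 and 2 swap velocities; positions: p0=8/3 p1=14/3 p2=14/3 p3=29/3; velocities now: v0=2 v1=-1 v2=2 v3=-4
Collision at t=2: particles 0 and 1 swap velocities; positions: p0=4 p1=4 p2=6 p3=7; velocities now: v0=-1 v1=2 v2=2 v3=-4
Collision at t=13/6: particles 2 and 3 swap velocities; positions: p0=23/6 p1=13/3 p2=19/3 p3=19/3; velocities now: v0=-1 v1=2 v2=-4 v3=2
Collision at t=5/2: particles 1 and 2 swap velocities; positions: p0=7/2 p1=5 p2=5 p3=7; velocities now: v0=-1 v1=-4 v2=2 v3=2
Collision at t=3: particles 0 and 1 swap velocities; positions: p0=3 p1=3 p2=6 p3=8; velocities now: v0=-4 v1=-1 v2=2 v3=2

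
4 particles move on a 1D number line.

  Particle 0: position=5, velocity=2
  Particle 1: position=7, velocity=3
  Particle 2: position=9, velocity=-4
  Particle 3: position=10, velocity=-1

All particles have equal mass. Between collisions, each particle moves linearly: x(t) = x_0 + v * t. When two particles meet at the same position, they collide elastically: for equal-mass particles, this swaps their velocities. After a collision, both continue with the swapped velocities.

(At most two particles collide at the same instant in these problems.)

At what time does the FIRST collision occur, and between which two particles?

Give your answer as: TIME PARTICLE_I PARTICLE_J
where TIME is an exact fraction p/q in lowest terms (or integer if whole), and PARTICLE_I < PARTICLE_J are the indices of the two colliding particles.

Answer: 2/7 1 2

Derivation:
Pair (0,1): pos 5,7 vel 2,3 -> not approaching (rel speed -1 <= 0)
Pair (1,2): pos 7,9 vel 3,-4 -> gap=2, closing at 7/unit, collide at t=2/7
Pair (2,3): pos 9,10 vel -4,-1 -> not approaching (rel speed -3 <= 0)
Earliest collision: t=2/7 between 1 and 2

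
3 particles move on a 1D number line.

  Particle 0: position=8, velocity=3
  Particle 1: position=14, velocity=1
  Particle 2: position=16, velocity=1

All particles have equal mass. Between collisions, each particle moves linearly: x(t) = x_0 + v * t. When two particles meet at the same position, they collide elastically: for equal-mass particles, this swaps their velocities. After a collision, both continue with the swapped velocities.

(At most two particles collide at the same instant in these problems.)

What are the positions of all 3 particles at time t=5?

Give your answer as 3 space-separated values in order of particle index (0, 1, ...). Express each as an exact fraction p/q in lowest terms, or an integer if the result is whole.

Answer: 19 21 23

Derivation:
Collision at t=3: particles 0 and 1 swap velocities; positions: p0=17 p1=17 p2=19; velocities now: v0=1 v1=3 v2=1
Collision at t=4: particles 1 and 2 swap velocities; positions: p0=18 p1=20 p2=20; velocities now: v0=1 v1=1 v2=3
Advance to t=5 (no further collisions before then); velocities: v0=1 v1=1 v2=3; positions = 19 21 23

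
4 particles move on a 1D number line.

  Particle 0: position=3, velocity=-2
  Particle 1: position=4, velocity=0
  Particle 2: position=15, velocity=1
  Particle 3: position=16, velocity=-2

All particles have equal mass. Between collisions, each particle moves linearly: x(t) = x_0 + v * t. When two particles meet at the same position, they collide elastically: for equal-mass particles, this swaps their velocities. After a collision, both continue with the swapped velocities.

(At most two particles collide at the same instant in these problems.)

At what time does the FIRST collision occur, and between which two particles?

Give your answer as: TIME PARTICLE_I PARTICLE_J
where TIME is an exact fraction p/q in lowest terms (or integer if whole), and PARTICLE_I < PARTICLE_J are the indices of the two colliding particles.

Pair (0,1): pos 3,4 vel -2,0 -> not approaching (rel speed -2 <= 0)
Pair (1,2): pos 4,15 vel 0,1 -> not approaching (rel speed -1 <= 0)
Pair (2,3): pos 15,16 vel 1,-2 -> gap=1, closing at 3/unit, collide at t=1/3
Earliest collision: t=1/3 between 2 and 3

Answer: 1/3 2 3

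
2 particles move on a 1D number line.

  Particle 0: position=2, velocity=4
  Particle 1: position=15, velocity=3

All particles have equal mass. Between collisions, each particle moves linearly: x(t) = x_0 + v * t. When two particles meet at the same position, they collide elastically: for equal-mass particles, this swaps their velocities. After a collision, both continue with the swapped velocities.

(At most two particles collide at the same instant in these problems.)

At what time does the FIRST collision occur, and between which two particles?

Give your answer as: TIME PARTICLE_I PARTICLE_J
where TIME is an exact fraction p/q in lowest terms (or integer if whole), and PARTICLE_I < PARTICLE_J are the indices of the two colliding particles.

Pair (0,1): pos 2,15 vel 4,3 -> gap=13, closing at 1/unit, collide at t=13
Earliest collision: t=13 between 0 and 1

Answer: 13 0 1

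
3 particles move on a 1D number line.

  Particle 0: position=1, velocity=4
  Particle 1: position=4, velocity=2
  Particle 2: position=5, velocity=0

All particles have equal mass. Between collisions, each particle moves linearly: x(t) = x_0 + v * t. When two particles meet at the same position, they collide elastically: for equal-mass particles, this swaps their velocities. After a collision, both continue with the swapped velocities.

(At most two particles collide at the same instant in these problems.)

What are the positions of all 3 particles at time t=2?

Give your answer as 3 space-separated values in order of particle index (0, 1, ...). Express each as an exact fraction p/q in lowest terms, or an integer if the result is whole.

Collision at t=1/2: particles 1 and 2 swap velocities; positions: p0=3 p1=5 p2=5; velocities now: v0=4 v1=0 v2=2
Collision at t=1: particles 0 and 1 swap velocities; positions: p0=5 p1=5 p2=6; velocities now: v0=0 v1=4 v2=2
Collision at t=3/2: particles 1 and 2 swap velocities; positions: p0=5 p1=7 p2=7; velocities now: v0=0 v1=2 v2=4
Advance to t=2 (no further collisions before then); velocities: v0=0 v1=2 v2=4; positions = 5 8 9

Answer: 5 8 9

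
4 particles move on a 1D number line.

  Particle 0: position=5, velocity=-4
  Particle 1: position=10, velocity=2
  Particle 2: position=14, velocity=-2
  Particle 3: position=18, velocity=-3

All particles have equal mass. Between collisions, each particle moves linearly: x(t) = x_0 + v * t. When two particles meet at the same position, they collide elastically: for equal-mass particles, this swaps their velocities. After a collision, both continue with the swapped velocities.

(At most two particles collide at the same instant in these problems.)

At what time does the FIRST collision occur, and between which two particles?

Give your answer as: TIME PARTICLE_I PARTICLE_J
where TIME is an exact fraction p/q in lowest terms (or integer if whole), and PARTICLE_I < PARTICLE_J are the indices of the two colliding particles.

Answer: 1 1 2

Derivation:
Pair (0,1): pos 5,10 vel -4,2 -> not approaching (rel speed -6 <= 0)
Pair (1,2): pos 10,14 vel 2,-2 -> gap=4, closing at 4/unit, collide at t=1
Pair (2,3): pos 14,18 vel -2,-3 -> gap=4, closing at 1/unit, collide at t=4
Earliest collision: t=1 between 1 and 2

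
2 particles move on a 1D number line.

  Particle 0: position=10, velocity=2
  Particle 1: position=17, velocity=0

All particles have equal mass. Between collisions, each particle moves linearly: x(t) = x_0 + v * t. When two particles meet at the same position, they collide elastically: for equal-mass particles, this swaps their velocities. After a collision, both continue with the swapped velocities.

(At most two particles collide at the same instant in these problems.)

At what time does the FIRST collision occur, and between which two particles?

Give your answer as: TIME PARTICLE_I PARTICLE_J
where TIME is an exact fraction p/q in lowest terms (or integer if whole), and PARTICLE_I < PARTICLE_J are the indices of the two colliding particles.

Answer: 7/2 0 1

Derivation:
Pair (0,1): pos 10,17 vel 2,0 -> gap=7, closing at 2/unit, collide at t=7/2
Earliest collision: t=7/2 between 0 and 1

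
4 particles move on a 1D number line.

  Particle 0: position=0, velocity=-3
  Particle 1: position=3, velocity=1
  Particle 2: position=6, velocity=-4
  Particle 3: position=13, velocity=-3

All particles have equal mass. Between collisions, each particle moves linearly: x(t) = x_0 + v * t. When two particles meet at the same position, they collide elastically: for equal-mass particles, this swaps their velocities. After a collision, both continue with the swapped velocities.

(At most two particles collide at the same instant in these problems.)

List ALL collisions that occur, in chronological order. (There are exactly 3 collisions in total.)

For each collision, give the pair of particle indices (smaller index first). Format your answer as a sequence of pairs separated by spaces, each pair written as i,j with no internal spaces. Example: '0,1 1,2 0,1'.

Answer: 1,2 2,3 0,1

Derivation:
Collision at t=3/5: particles 1 and 2 swap velocities; positions: p0=-9/5 p1=18/5 p2=18/5 p3=56/5; velocities now: v0=-3 v1=-4 v2=1 v3=-3
Collision at t=5/2: particles 2 and 3 swap velocities; positions: p0=-15/2 p1=-4 p2=11/2 p3=11/2; velocities now: v0=-3 v1=-4 v2=-3 v3=1
Collision at t=6: particles 0 and 1 swap velocities; positions: p0=-18 p1=-18 p2=-5 p3=9; velocities now: v0=-4 v1=-3 v2=-3 v3=1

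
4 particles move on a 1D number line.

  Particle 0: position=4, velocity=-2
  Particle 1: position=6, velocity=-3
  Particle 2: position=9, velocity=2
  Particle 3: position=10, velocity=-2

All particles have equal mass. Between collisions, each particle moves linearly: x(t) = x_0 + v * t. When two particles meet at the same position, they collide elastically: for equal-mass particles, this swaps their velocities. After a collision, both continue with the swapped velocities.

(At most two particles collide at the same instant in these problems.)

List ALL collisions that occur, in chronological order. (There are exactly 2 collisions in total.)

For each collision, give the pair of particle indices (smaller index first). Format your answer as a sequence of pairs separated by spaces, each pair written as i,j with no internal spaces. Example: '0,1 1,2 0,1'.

Answer: 2,3 0,1

Derivation:
Collision at t=1/4: particles 2 and 3 swap velocities; positions: p0=7/2 p1=21/4 p2=19/2 p3=19/2; velocities now: v0=-2 v1=-3 v2=-2 v3=2
Collision at t=2: particles 0 and 1 swap velocities; positions: p0=0 p1=0 p2=6 p3=13; velocities now: v0=-3 v1=-2 v2=-2 v3=2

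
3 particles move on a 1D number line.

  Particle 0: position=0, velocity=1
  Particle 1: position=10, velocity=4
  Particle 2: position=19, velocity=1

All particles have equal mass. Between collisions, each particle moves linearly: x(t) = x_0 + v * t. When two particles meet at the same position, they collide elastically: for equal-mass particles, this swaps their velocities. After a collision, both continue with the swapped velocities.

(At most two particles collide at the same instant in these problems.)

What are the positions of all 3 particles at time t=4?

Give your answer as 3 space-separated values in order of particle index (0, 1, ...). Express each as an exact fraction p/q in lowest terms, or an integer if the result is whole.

Answer: 4 23 26

Derivation:
Collision at t=3: particles 1 and 2 swap velocities; positions: p0=3 p1=22 p2=22; velocities now: v0=1 v1=1 v2=4
Advance to t=4 (no further collisions before then); velocities: v0=1 v1=1 v2=4; positions = 4 23 26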